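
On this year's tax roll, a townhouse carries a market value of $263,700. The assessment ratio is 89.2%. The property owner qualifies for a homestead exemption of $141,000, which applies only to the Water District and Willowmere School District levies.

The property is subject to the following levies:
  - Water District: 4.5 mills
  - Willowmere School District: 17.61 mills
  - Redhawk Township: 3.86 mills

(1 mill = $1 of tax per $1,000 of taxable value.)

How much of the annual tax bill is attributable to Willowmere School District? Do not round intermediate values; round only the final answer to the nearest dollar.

$1,659

Assessed value = $263,700 × 0.892 = $235,220.4
Willowmere School District taxable value = $235,220.4 − $141,000 = $94,220.4
Willowmere School District levy = $94,220.4 × 0.01761 = $1,659.221244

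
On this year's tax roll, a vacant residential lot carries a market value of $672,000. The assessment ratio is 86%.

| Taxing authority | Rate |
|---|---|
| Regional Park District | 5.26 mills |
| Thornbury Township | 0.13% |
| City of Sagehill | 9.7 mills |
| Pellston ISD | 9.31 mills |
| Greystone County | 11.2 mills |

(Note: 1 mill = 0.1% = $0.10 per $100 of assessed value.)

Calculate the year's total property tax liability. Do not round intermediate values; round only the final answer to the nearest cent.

Assessed value = $672,000 × 0.86 = $577,920
Regional Park District: $577,920 × 0.00526 = $3,039.8592
Thornbury Township: $577,920 × 0.0013 = $751.296
City of Sagehill: $577,920 × 0.0097 = $5,605.824
Pellston ISD: $577,920 × 0.00931 = $5,380.4352
Greystone County: $577,920 × 0.0112 = $6,472.704
Total = $21,250.1184

$21,250.12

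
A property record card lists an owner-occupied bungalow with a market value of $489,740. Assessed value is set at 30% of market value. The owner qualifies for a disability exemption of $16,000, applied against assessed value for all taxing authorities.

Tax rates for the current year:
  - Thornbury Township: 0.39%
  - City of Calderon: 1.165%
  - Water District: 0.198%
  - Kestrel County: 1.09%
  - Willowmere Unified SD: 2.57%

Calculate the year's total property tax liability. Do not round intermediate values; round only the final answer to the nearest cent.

Assessed value = $489,740 × 0.3 = $146,922
Taxable value = $146,922 − $16,000 = $130,922
Thornbury Township: $130,922 × 0.0039 = $510.5958
City of Calderon: $130,922 × 0.01165 = $1,525.2413
Water District: $130,922 × 0.00198 = $259.22556
Kestrel County: $130,922 × 0.0109 = $1,427.0498
Willowmere Unified SD: $130,922 × 0.0257 = $3,364.6954
Total = $510.5958 + $1,525.2413 + $259.22556 + $1,427.0498 + $3,364.6954 = $7,086.80786

$7,086.81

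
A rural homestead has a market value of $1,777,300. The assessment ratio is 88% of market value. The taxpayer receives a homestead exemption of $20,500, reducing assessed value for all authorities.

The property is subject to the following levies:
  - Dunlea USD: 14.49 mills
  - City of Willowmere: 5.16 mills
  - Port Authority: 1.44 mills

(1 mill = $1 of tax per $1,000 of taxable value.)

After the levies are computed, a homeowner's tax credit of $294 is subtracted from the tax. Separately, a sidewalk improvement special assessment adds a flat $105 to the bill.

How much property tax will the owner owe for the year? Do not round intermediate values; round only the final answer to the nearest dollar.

Assessed value = $1,777,300 × 0.88 = $1,564,024
Taxable value = $1,564,024 − $20,500 = $1,543,524
Dunlea USD: $1,543,524 × 0.01449 = $22,365.66276
City of Willowmere: $1,543,524 × 0.00516 = $7,964.58384
Port Authority: $1,543,524 × 0.00144 = $2,222.67456
Levies subtotal = $32,552.92116
After credit = $32,552.92116 − $294 = $32,258.92116
Total = $32,258.92116 + $105 = $32,363.92116

$32,364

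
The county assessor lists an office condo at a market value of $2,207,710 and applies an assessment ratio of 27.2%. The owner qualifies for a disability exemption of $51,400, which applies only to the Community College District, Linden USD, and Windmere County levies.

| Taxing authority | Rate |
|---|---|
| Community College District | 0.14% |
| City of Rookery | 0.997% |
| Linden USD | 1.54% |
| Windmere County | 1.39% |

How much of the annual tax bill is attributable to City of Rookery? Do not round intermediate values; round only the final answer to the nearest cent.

$5,986.96

Assessed value = $2,207,710 × 0.272 = $600,497.12
City of Rookery taxable value = $600,497.12 (exemption does not apply)
City of Rookery levy = $600,497.12 × 0.00997 = $5,986.9562864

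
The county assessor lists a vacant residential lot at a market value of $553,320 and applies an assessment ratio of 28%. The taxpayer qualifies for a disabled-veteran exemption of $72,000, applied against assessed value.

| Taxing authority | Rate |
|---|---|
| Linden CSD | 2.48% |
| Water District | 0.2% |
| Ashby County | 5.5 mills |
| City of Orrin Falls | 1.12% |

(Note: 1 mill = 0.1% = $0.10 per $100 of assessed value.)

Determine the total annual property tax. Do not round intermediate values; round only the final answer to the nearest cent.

Assessed value = $553,320 × 0.28 = $154,929.6
Taxable value = $154,929.6 − $72,000 = $82,929.6
Linden CSD: $82,929.6 × 0.0248 = $2,056.65408
Water District: $82,929.6 × 0.002 = $165.8592
Ashby County: $82,929.6 × 0.0055 = $456.1128
City of Orrin Falls: $82,929.6 × 0.0112 = $928.81152
Total = $3,607.4376

$3,607.44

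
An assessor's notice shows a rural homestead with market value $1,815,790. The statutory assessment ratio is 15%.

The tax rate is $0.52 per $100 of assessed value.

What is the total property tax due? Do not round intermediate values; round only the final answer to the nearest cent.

$1,416.32

Assessed value = $1,815,790 × 0.15 = $272,368.5
Tax = $272,368.5 × 0.0052 = $1,416.3162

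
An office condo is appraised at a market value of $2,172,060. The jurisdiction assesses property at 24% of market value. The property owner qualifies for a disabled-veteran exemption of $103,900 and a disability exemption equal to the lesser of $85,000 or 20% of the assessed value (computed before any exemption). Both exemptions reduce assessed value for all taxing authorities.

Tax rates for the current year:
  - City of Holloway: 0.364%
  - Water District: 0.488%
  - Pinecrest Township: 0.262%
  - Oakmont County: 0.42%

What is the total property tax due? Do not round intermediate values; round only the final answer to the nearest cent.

Assessed value = $2,172,060 × 0.24 = $521,294.4
Disability exemption = min($85,000, 20% × $521,294.4) = min($85,000, $104,258.88) = $85,000 (dollar cap binds)
Taxable value = $521,294.4 − $103,900 − $85,000 = $332,394.4
City of Holloway: $332,394.4 × 0.00364 = $1,209.915616
Water District: $332,394.4 × 0.00488 = $1,622.084672
Pinecrest Township: $332,394.4 × 0.00262 = $870.873328
Oakmont County: $332,394.4 × 0.0042 = $1,396.05648
Total = $5,098.930096

$5,098.93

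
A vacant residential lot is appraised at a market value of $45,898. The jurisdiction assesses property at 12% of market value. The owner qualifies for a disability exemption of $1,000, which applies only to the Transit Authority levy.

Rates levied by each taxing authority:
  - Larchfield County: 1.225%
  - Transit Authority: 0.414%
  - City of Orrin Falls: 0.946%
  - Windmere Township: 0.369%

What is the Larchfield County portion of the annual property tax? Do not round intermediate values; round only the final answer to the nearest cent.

$67.47

Assessed value = $45,898 × 0.12 = $5,507.76
Larchfield County taxable value = $5,507.76 (exemption does not apply)
Larchfield County levy = $5,507.76 × 0.01225 = $67.47006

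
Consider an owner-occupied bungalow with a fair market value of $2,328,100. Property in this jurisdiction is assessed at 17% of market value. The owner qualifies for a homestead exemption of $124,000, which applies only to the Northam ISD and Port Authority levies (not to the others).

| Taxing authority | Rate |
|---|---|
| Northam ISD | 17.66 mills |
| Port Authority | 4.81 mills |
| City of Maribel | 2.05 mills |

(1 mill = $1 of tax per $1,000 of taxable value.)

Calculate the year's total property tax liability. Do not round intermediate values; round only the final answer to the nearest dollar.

$6,918

Assessed value = $2,328,100 × 0.17 = $395,777
Northam ISD: ($395,777 − $124,000) × 0.01766 = $271,777 × 0.01766 = $4,799.58182
Port Authority: ($395,777 − $124,000) × 0.00481 = $271,777 × 0.00481 = $1,307.24737
City of Maribel: $395,777 × 0.00205 = $811.34285
Total = $6,918.17204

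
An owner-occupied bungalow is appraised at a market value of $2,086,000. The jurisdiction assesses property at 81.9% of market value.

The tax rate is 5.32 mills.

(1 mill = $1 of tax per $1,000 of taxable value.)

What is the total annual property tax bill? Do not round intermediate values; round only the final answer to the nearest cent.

$9,088.87

Assessed value = $2,086,000 × 0.819 = $1,708,434
Tax = $1,708,434 × 0.00532 = $9,088.86888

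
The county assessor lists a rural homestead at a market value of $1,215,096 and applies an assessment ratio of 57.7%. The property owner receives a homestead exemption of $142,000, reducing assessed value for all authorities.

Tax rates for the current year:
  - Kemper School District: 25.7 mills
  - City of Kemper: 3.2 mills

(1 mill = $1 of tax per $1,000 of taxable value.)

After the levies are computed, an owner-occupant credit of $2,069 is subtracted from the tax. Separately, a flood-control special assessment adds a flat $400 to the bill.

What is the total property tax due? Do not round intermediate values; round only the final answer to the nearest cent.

Assessed value = $1,215,096 × 0.577 = $701,110.392
Taxable value = $701,110.392 − $142,000 = $559,110.392
Kemper School District: $559,110.392 × 0.0257 = $14,369.1370744
City of Kemper: $559,110.392 × 0.0032 = $1,789.1532544
Levies subtotal = $16,158.2903288
After credit = $16,158.2903288 − $2,069 = $14,089.2903288
Total = $14,089.2903288 + $400 = $14,489.2903288

$14,489.29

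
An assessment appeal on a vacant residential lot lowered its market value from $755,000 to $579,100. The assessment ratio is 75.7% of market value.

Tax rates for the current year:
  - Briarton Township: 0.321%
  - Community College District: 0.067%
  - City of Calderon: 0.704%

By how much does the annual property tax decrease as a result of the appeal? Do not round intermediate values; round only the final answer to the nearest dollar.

$1,454

Old assessed value = $755,000 × 0.757 = $571,535
New assessed value = $579,100 × 0.757 = $438,378.7
Combined rate = 0.00321 + 0.00067 + 0.00704 = 0.01092
Old tax = $571,535 × 0.01092 = $6,241.1622
New tax = $438,378.7 × 0.01092 = $4,787.095404
Reduction = $6,241.1622 − $4,787.095404 = $1,454.066796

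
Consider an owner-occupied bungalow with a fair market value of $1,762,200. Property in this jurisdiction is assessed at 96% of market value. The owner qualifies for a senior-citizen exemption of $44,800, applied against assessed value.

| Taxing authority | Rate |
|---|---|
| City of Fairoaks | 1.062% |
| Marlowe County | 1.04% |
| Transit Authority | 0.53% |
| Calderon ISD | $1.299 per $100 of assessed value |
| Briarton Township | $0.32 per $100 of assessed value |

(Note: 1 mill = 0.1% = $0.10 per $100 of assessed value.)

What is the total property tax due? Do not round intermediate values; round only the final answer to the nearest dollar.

Assessed value = $1,762,200 × 0.96 = $1,691,712
Taxable value = $1,691,712 − $44,800 = $1,646,912
City of Fairoaks: $1,646,912 × 0.01062 = $17,490.20544
Marlowe County: $1,646,912 × 0.0104 = $17,127.8848
Transit Authority: $1,646,912 × 0.0053 = $8,728.6336
Calderon ISD: $1,646,912 × 0.01299 = $21,393.38688
Briarton Township: $1,646,912 × 0.0032 = $5,270.1184
Total = $70,010.22912

$70,010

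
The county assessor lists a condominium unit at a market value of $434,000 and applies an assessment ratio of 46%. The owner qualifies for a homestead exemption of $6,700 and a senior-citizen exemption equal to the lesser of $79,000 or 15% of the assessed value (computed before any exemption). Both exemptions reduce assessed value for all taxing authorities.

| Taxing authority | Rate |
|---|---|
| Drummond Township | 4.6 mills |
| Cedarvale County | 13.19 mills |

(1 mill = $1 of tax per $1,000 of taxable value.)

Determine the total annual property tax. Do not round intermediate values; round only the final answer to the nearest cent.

Assessed value = $434,000 × 0.46 = $199,640
Senior-citizen exemption = min($79,000, 15% × $199,640) = min($79,000, $29,946) = $29,946 (percentage binds)
Taxable value = $199,640 − $6,700 − $29,946 = $162,994
Drummond Township: $162,994 × 0.0046 = $749.7724
Cedarvale County: $162,994 × 0.01319 = $2,149.89086
Total = $2,899.66326

$2,899.66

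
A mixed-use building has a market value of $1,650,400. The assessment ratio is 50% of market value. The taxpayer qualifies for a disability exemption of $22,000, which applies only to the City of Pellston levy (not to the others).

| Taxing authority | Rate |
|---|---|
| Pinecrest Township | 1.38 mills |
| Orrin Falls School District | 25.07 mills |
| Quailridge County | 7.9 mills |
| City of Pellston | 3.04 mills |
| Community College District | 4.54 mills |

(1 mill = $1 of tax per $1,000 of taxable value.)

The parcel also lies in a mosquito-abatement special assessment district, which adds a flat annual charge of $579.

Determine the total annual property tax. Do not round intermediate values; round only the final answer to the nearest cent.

$35,112.76

Assessed value = $1,650,400 × 0.5 = $825,200
Pinecrest Township: $825,200 × 0.00138 = $1,138.776
Orrin Falls School District: $825,200 × 0.02507 = $20,687.764
Quailridge County: $825,200 × 0.0079 = $6,519.08
City of Pellston: ($825,200 − $22,000) × 0.00304 = $803,200 × 0.00304 = $2,441.728
Community College District: $825,200 × 0.00454 = $3,746.408
Levies subtotal = $34,533.756
Total = $34,533.756 + $579 = $35,112.756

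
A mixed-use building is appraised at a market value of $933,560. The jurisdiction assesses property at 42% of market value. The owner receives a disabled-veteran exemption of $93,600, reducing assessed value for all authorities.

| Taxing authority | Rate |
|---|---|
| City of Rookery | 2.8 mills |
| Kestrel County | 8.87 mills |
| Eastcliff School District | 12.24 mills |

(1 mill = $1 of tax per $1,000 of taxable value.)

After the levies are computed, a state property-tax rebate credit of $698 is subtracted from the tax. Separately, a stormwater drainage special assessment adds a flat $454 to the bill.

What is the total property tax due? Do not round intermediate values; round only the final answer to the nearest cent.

Assessed value = $933,560 × 0.42 = $392,095.2
Taxable value = $392,095.2 − $93,600 = $298,495.2
City of Rookery: $298,495.2 × 0.0028 = $835.78656
Kestrel County: $298,495.2 × 0.00887 = $2,647.652424
Eastcliff School District: $298,495.2 × 0.01224 = $3,653.581248
Levies subtotal = $7,137.020232
After credit = $7,137.020232 − $698 = $6,439.020232
Total = $6,439.020232 + $454 = $6,893.020232

$6,893.02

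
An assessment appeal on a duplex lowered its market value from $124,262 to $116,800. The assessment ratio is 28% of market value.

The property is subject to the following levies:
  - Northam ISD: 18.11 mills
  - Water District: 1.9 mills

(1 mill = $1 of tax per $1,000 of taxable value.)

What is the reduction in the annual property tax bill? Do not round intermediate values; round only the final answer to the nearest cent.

Old assessed value = $124,262 × 0.28 = $34,793.36
New assessed value = $116,800 × 0.28 = $32,704
Combined rate = 0.01811 + 0.0019 = 0.02001
Old tax = $34,793.36 × 0.02001 = $696.2151336
New tax = $32,704 × 0.02001 = $654.40704
Reduction = $696.2151336 − $654.40704 = $41.8080936

$41.81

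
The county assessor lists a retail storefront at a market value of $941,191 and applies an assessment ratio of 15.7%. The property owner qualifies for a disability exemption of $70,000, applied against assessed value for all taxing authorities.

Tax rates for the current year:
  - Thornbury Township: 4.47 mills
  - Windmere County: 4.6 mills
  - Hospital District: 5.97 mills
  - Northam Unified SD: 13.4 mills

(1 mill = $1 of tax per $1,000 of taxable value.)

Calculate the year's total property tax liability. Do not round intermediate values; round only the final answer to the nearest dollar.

$2,212

Assessed value = $941,191 × 0.157 = $147,766.987
Taxable value = $147,766.987 − $70,000 = $77,766.987
Thornbury Township: $77,766.987 × 0.00447 = $347.61843189
Windmere County: $77,766.987 × 0.0046 = $357.7281402
Hospital District: $77,766.987 × 0.00597 = $464.26891239
Northam Unified SD: $77,766.987 × 0.0134 = $1,042.0776258
Total = $347.61843189 + $357.7281402 + $464.26891239 + $1,042.0776258 = $2,211.69311028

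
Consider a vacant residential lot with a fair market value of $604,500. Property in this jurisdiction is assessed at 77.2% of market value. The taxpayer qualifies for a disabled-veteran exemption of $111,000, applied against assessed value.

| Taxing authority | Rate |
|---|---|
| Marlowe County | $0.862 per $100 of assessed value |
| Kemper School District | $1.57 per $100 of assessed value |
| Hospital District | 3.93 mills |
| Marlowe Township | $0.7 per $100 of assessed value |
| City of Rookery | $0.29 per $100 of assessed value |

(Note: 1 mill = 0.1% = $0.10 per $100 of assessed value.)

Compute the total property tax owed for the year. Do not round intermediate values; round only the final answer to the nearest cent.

Assessed value = $604,500 × 0.772 = $466,674
Taxable value = $466,674 − $111,000 = $355,674
Marlowe County: $355,674 × 0.00862 = $3,065.90988
Kemper School District: $355,674 × 0.0157 = $5,584.0818
Hospital District: $355,674 × 0.00393 = $1,397.79882
Marlowe Township: $355,674 × 0.007 = $2,489.718
City of Rookery: $355,674 × 0.0029 = $1,031.4546
Total = $13,568.9631

$13,568.96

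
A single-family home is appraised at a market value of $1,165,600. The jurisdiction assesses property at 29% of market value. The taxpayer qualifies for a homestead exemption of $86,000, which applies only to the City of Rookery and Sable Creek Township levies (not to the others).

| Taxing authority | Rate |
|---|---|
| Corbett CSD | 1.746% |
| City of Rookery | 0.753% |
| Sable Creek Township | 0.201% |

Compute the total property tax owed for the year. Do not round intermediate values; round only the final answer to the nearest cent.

Assessed value = $1,165,600 × 0.29 = $338,024
Corbett CSD: $338,024 × 0.01746 = $5,901.89904
City of Rookery: ($338,024 − $86,000) × 0.00753 = $252,024 × 0.00753 = $1,897.74072
Sable Creek Township: ($338,024 − $86,000) × 0.00201 = $252,024 × 0.00201 = $506.56824
Total = $8,306.208

$8,306.21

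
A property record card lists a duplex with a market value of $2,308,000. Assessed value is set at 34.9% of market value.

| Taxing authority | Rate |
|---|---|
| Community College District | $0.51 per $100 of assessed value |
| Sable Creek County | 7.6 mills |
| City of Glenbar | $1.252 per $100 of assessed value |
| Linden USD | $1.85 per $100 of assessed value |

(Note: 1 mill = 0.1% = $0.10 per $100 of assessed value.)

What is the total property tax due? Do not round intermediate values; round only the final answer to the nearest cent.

$35,216.11

Assessed value = $2,308,000 × 0.349 = $805,492
Community College District: $805,492 × 0.0051 = $4,108.0092
Sable Creek County: $805,492 × 0.0076 = $6,121.7392
City of Glenbar: $805,492 × 0.01252 = $10,084.75984
Linden USD: $805,492 × 0.0185 = $14,901.602
Total = $35,216.11024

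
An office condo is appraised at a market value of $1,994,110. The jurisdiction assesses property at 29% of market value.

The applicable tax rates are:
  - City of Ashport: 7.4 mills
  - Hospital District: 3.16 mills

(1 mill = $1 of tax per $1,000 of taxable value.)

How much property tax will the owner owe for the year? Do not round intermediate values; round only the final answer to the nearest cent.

Assessed value = $1,994,110 × 0.29 = $578,291.9
City of Ashport: $578,291.9 × 0.0074 = $4,279.36006
Hospital District: $578,291.9 × 0.00316 = $1,827.402404
Total = $4,279.36006 + $1,827.402404 = $6,106.762464

$6,106.76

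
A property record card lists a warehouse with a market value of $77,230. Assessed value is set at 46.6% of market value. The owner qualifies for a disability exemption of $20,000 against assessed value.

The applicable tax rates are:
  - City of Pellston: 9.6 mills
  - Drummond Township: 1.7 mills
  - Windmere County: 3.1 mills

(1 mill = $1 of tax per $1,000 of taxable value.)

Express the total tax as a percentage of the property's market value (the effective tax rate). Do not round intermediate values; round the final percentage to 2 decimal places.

Assessed value = $77,230 × 0.466 = $35,989.18
Taxable value = $35,989.18 − $20,000 = $15,989.18
City of Pellston: $15,989.18 × 0.0096 = $153.496128
Drummond Township: $15,989.18 × 0.0017 = $27.181606
Windmere County: $15,989.18 × 0.0031 = $49.566458
Total tax = $230.244192
Effective rate = $230.244192 ÷ $77,230 = 0.30% of market value

0.30%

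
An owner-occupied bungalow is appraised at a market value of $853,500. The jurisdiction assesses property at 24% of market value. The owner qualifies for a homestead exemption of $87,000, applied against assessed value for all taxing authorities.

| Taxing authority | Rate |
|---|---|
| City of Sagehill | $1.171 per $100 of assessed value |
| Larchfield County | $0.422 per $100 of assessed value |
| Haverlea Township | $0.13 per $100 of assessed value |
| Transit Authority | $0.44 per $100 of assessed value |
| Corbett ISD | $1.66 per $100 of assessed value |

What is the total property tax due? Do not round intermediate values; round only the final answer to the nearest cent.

Assessed value = $853,500 × 0.24 = $204,840
Taxable value = $204,840 − $87,000 = $117,840
City of Sagehill: $117,840 × 0.01171 = $1,379.9064
Larchfield County: $117,840 × 0.00422 = $497.2848
Haverlea Township: $117,840 × 0.0013 = $153.192
Transit Authority: $117,840 × 0.0044 = $518.496
Corbett ISD: $117,840 × 0.0166 = $1,956.144
Total = $1,379.9064 + $497.2848 + $153.192 + $518.496 + $1,956.144 = $4,505.0232

$4,505.02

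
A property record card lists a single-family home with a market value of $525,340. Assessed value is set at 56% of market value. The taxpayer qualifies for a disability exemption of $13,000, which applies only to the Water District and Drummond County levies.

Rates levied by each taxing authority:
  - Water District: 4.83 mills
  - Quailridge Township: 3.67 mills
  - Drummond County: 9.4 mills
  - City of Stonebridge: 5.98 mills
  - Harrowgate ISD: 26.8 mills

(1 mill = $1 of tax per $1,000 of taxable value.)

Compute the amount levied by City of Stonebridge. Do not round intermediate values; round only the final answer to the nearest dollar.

$1,759

Assessed value = $525,340 × 0.56 = $294,190.4
City of Stonebridge taxable value = $294,190.4 (exemption does not apply)
City of Stonebridge levy = $294,190.4 × 0.00598 = $1,759.258592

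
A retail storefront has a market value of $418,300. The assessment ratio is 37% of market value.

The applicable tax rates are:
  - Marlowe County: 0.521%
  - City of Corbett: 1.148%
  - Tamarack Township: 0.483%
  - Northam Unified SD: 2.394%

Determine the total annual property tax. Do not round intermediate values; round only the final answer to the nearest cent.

$7,035.89

Assessed value = $418,300 × 0.37 = $154,771
Marlowe County: $154,771 × 0.00521 = $806.35691
City of Corbett: $154,771 × 0.01148 = $1,776.77108
Tamarack Township: $154,771 × 0.00483 = $747.54393
Northam Unified SD: $154,771 × 0.02394 = $3,705.21774
Total = $806.35691 + $1,776.77108 + $747.54393 + $3,705.21774 = $7,035.88966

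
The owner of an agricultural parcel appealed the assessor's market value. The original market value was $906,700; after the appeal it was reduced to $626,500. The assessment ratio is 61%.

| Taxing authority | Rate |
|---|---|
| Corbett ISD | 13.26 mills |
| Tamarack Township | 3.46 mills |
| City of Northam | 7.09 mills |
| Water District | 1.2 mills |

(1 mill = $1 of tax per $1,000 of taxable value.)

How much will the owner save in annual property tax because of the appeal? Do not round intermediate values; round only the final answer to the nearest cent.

$4,274.76

Old assessed value = $906,700 × 0.61 = $553,087
New assessed value = $626,500 × 0.61 = $382,165
Combined rate = 0.01326 + 0.00346 + 0.00709 + 0.0012 = 0.02501
Old tax = $553,087 × 0.02501 = $13,832.70587
New tax = $382,165 × 0.02501 = $9,557.94665
Reduction = $13,832.70587 − $9,557.94665 = $4,274.75922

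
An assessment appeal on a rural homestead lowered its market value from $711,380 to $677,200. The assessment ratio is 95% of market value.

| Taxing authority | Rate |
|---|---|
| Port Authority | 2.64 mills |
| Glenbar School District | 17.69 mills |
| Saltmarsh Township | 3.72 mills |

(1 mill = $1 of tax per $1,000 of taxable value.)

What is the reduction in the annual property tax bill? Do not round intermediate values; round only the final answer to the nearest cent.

Old assessed value = $711,380 × 0.95 = $675,811
New assessed value = $677,200 × 0.95 = $643,340
Combined rate = 0.00264 + 0.01769 + 0.00372 = 0.02405
Old tax = $675,811 × 0.02405 = $16,253.25455
New tax = $643,340 × 0.02405 = $15,472.327
Reduction = $16,253.25455 − $15,472.327 = $780.92755

$780.93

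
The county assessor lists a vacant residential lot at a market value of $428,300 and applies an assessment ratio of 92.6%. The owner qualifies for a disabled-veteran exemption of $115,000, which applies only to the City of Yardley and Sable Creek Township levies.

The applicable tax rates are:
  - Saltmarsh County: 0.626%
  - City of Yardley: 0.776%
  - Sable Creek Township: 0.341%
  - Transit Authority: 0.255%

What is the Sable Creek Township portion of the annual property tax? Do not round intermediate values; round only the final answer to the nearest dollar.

Assessed value = $428,300 × 0.926 = $396,605.8
Sable Creek Township taxable value = $396,605.8 − $115,000 = $281,605.8
Sable Creek Township levy = $281,605.8 × 0.00341 = $960.275778

$960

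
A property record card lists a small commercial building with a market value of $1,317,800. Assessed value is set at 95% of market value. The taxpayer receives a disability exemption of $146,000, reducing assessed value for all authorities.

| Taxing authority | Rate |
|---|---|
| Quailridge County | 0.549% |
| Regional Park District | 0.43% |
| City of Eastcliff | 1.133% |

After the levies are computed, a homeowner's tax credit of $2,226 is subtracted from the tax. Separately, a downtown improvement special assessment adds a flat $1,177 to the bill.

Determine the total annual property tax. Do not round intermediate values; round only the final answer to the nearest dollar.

$22,308

Assessed value = $1,317,800 × 0.95 = $1,251,910
Taxable value = $1,251,910 − $146,000 = $1,105,910
Quailridge County: $1,105,910 × 0.00549 = $6,071.4459
Regional Park District: $1,105,910 × 0.0043 = $4,755.413
City of Eastcliff: $1,105,910 × 0.01133 = $12,529.9603
Levies subtotal = $23,356.8192
After credit = $23,356.8192 − $2,226 = $21,130.8192
Total = $21,130.8192 + $1,177 = $22,307.8192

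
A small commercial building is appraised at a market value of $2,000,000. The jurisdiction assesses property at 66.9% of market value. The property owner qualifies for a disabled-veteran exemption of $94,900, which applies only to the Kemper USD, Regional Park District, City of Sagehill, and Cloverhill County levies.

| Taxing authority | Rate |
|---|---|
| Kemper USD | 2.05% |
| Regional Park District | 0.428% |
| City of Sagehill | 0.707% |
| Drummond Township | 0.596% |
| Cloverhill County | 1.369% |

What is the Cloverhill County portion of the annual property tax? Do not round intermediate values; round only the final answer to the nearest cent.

$17,018.04

Assessed value = $2,000,000 × 0.669 = $1,338,000
Cloverhill County taxable value = $1,338,000 − $94,900 = $1,243,100
Cloverhill County levy = $1,243,100 × 0.01369 = $17,018.039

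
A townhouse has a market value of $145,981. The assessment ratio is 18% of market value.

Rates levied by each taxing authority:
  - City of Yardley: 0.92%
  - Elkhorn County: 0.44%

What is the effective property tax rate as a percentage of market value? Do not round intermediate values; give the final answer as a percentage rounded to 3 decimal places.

Assessed value = $145,981 × 0.18 = $26,276.58
City of Yardley: $26,276.58 × 0.0092 = $241.744536
Elkhorn County: $26,276.58 × 0.0044 = $115.616952
Total tax = $357.361488
Effective rate = $357.361488 ÷ $145,981 = 0.245% of market value

0.245%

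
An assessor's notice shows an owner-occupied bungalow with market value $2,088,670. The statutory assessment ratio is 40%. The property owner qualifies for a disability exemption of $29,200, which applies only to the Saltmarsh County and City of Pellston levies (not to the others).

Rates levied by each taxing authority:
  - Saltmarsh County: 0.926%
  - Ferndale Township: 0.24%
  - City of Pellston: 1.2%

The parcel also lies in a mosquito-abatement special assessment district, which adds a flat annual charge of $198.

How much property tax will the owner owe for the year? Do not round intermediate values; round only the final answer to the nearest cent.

$19,344.38

Assessed value = $2,088,670 × 0.4 = $835,468
Saltmarsh County: ($835,468 − $29,200) × 0.00926 = $806,268 × 0.00926 = $7,466.04168
Ferndale Township: $835,468 × 0.0024 = $2,005.1232
City of Pellston: ($835,468 − $29,200) × 0.012 = $806,268 × 0.012 = $9,675.216
Levies subtotal = $19,146.38088
Total = $19,146.38088 + $198 = $19,344.38088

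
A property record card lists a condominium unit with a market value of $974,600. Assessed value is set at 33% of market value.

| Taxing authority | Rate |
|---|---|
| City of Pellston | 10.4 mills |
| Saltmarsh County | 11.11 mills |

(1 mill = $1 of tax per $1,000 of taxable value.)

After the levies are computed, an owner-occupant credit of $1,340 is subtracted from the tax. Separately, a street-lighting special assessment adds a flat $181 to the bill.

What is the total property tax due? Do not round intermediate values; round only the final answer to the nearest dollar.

Assessed value = $974,600 × 0.33 = $321,618
City of Pellston: $321,618 × 0.0104 = $3,344.8272
Saltmarsh County: $321,618 × 0.01111 = $3,573.17598
Levies subtotal = $6,918.00318
After credit = $6,918.00318 − $1,340 = $5,578.00318
Total = $5,578.00318 + $181 = $5,759.00318

$5,759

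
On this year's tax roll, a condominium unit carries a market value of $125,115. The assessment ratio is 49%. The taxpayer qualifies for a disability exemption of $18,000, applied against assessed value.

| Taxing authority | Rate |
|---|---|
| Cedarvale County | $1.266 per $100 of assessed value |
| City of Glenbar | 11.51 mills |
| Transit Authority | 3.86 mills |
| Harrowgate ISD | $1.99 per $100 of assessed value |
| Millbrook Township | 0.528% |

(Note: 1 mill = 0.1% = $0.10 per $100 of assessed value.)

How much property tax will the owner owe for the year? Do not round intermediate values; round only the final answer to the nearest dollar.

$2,304

Assessed value = $125,115 × 0.49 = $61,306.35
Taxable value = $61,306.35 − $18,000 = $43,306.35
Cedarvale County: $43,306.35 × 0.01266 = $548.258391
City of Glenbar: $43,306.35 × 0.01151 = $498.4560885
Transit Authority: $43,306.35 × 0.00386 = $167.162511
Harrowgate ISD: $43,306.35 × 0.0199 = $861.796365
Millbrook Township: $43,306.35 × 0.00528 = $228.657528
Total = $2,304.3308835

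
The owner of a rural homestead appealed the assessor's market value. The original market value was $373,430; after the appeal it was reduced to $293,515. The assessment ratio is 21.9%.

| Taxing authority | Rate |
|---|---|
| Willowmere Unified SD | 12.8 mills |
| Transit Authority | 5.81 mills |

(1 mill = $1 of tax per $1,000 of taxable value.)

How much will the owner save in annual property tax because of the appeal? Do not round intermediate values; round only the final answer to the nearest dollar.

$326

Old assessed value = $373,430 × 0.219 = $81,781.17
New assessed value = $293,515 × 0.219 = $64,279.785
Combined rate = 0.0128 + 0.00581 = 0.01861
Old tax = $81,781.17 × 0.01861 = $1,521.9475737
New tax = $64,279.785 × 0.01861 = $1,196.24679885
Reduction = $1,521.9475737 − $1,196.24679885 = $325.70077485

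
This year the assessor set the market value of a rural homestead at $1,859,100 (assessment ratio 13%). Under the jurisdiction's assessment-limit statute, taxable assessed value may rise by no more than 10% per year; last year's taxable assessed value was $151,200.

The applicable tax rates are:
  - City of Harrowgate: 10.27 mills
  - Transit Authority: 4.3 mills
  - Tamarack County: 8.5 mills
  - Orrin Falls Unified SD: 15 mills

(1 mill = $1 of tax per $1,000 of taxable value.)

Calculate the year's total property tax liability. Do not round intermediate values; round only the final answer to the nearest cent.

Uncapped assessed value = $1,859,100 × 0.13 = $241,683
Cap limit = $151,200 × 1.1 = $166,320
Taxable assessed value = min($241,683, $166,320) = $166,320 (cap binds)
City of Harrowgate: $166,320 × 0.01027 = $1,708.1064
Transit Authority: $166,320 × 0.0043 = $715.176
Tamarack County: $166,320 × 0.0085 = $1,413.72
Orrin Falls Unified SD: $166,320 × 0.015 = $2,494.8
Total = $6,331.8024

$6,331.80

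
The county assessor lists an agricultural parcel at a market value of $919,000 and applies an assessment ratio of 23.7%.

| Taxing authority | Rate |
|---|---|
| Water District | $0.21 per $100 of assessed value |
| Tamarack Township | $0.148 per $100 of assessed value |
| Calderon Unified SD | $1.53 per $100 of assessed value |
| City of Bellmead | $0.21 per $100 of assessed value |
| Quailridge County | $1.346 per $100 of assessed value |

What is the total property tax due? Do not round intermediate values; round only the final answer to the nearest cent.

$7,501.14

Assessed value = $919,000 × 0.237 = $217,803
Water District: $217,803 × 0.0021 = $457.3863
Tamarack Township: $217,803 × 0.00148 = $322.34844
Calderon Unified SD: $217,803 × 0.0153 = $3,332.3859
City of Bellmead: $217,803 × 0.0021 = $457.3863
Quailridge County: $217,803 × 0.01346 = $2,931.62838
Total = $457.3863 + $322.34844 + $3,332.3859 + $457.3863 + $2,931.62838 = $7,501.13532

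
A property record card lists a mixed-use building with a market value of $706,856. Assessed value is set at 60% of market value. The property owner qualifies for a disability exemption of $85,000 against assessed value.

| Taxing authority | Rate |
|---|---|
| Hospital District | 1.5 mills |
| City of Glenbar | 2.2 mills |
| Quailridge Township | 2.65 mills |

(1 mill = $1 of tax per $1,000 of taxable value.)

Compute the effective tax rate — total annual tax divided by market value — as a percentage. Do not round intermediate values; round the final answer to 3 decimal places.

Assessed value = $706,856 × 0.6 = $424,113.6
Taxable value = $424,113.6 − $85,000 = $339,113.6
Hospital District: $339,113.6 × 0.0015 = $508.6704
City of Glenbar: $339,113.6 × 0.0022 = $746.04992
Quailridge Township: $339,113.6 × 0.00265 = $898.65104
Total tax = $2,153.37136
Effective rate = $2,153.37136 ÷ $706,856 = 0.305% of market value

0.305%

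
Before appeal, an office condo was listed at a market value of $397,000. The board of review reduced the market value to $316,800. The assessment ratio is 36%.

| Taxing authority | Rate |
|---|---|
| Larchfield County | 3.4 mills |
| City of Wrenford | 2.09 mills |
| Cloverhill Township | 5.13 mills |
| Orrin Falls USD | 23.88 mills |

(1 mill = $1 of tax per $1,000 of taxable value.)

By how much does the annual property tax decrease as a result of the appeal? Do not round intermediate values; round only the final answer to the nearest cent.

Old assessed value = $397,000 × 0.36 = $142,920
New assessed value = $316,800 × 0.36 = $114,048
Combined rate = 0.0034 + 0.00209 + 0.00513 + 0.02388 = 0.0345
Old tax = $142,920 × 0.0345 = $4,930.74
New tax = $114,048 × 0.0345 = $3,934.656
Reduction = $4,930.74 − $3,934.656 = $996.084

$996.08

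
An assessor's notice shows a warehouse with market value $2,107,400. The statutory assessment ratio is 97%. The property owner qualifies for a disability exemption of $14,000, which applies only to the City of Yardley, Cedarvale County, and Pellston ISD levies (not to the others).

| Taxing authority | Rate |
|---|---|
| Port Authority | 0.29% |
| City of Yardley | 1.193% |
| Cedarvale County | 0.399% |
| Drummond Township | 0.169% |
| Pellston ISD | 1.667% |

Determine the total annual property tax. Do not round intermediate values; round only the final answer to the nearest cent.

Assessed value = $2,107,400 × 0.97 = $2,044,178
Port Authority: $2,044,178 × 0.0029 = $5,928.1162
City of Yardley: ($2,044,178 − $14,000) × 0.01193 = $2,030,178 × 0.01193 = $24,220.02354
Cedarvale County: ($2,044,178 − $14,000) × 0.00399 = $2,030,178 × 0.00399 = $8,100.41022
Drummond Township: $2,044,178 × 0.00169 = $3,454.66082
Pellston ISD: ($2,044,178 − $14,000) × 0.01667 = $2,030,178 × 0.01667 = $33,843.06726
Total = $75,546.27804

$75,546.28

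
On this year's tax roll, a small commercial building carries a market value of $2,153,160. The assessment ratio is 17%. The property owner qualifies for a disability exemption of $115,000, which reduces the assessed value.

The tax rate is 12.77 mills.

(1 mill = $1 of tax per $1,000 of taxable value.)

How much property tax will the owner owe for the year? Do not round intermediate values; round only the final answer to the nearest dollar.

$3,206

Assessed value = $2,153,160 × 0.17 = $366,037.2
Taxable value = $366,037.2 − $115,000 = $251,037.2
Tax = $251,037.2 × 0.01277 = $3,205.745044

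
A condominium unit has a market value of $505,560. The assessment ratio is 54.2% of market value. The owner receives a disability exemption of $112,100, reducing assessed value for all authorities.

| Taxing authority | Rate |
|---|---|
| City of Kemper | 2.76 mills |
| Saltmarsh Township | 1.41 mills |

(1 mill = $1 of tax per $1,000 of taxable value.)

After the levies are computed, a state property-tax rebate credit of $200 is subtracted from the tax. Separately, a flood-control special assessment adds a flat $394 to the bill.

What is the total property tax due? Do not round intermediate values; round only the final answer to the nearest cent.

$869.18

Assessed value = $505,560 × 0.542 = $274,013.52
Taxable value = $274,013.52 − $112,100 = $161,913.52
City of Kemper: $161,913.52 × 0.00276 = $446.8813152
Saltmarsh Township: $161,913.52 × 0.00141 = $228.2980632
Levies subtotal = $675.1793784
After credit = $675.1793784 − $200 = $475.1793784
Total = $475.1793784 + $394 = $869.1793784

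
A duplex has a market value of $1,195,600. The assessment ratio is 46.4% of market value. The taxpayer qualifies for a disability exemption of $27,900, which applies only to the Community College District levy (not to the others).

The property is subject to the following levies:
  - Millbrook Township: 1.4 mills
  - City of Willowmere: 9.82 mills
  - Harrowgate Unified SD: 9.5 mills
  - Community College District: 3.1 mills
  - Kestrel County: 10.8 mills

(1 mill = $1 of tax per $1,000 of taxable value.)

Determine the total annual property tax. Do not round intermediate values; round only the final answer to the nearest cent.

Assessed value = $1,195,600 × 0.464 = $554,758.4
Millbrook Township: $554,758.4 × 0.0014 = $776.66176
City of Willowmere: $554,758.4 × 0.00982 = $5,447.727488
Harrowgate Unified SD: $554,758.4 × 0.0095 = $5,270.2048
Community College District: ($554,758.4 − $27,900) × 0.0031 = $526,858.4 × 0.0031 = $1,633.26104
Kestrel County: $554,758.4 × 0.0108 = $5,991.39072
Total = $19,119.245808

$19,119.25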